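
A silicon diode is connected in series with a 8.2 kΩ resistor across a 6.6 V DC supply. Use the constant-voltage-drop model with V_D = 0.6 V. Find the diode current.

I ≈ 0.73 mA

KVL around the loop: 6.6 = V_D + I·R = 0.6 + I × 8.2 kΩ.
So I = (6.6 − 0.6) / 8.2 kΩ = 6 / 8.2 = 0.732 mA.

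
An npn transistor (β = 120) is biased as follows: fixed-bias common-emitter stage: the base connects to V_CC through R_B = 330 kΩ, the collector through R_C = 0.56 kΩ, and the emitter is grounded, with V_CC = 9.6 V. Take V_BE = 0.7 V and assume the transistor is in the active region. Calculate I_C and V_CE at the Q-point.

Base loop: V_CC = I_B·R_B + V_BE, so I_B = (9.6 − 0.7)/330 kΩ = 0.027 mA.
In the active region I_C = β·I_B = 120 × 0.027 = 3.24 mA.
Collector loop: V_CE = V_CC − I_C·R_C = 9.6 − 3.24×0.56 = 7.79 V.
Since V_CE = 7.79 V > V_CE(sat) ≈ 0.2 V, the transistor is in the active region as assumed.

I_C ≈ 3.2 mA, V_CE ≈ 7.8 V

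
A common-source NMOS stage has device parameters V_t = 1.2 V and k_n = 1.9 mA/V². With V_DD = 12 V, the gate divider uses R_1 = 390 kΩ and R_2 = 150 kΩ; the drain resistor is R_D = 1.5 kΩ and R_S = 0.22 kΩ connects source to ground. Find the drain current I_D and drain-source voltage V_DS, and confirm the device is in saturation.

I_D ≈ 2.4 mA, V_DS ≈ 7.8 V

V_G = V_DD·R_2/(R_1+R_2) = 12×150/540 = 3.33 V.
Assume saturation: I_D = (k_n/2)(V_GS − V_t)² with V_GS = V_G − I_D·R_S = 3.33 − 0.22·I_D.
Substituting gives 0.046·I_D² − 1.89·I_D + 4.32 = 0, with roots I_D = 2.43 or 38.7 mA.
The root I_D = 38.7 mA gives V_GS = -5.18 V ≤ V_t, so take I_D = 2.43 mA.
Then V_GS = 2.8 V and V_DS = V_DD − I_D(R_D+R_S) = 12 − 2.43×1.72 = 7.82 V.
Saturation requires V_DS ≥ V_GS − V_t = 1.6 V; 7.82 ≥ 1.6 ✓.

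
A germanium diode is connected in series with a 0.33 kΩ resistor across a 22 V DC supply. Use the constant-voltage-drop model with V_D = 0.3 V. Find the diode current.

KVL around the loop: 22 = V_D + I·R = 0.3 + I × 0.33 kΩ.
So I = (22 − 0.3) / 0.33 kΩ = 21.7 / 0.33 = 65.8 mA.

I ≈ 66 mA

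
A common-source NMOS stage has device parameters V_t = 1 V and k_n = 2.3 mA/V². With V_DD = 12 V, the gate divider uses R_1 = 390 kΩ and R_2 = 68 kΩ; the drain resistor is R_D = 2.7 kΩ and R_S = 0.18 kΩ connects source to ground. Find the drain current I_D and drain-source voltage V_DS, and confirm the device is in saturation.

V_G = V_DD·R_2/(R_1+R_2) = 12×68/458 = 1.78 V.
Assume saturation: I_D = (k_n/2)(V_GS − V_t)² with V_GS = V_G − I_D·R_S = 1.78 − 0.18·I_D.
Substituting gives 0.0373·I_D² − 1.32·I_D + 0.703 = 0, with roots I_D = 0.539 or 35 mA.
The root I_D = 35 mA gives V_GS = -4.52 V ≤ V_t, so take I_D = 0.539 mA.
Then V_GS = 1.68 V and V_DS = V_DD − I_D(R_D+R_S) = 12 − 0.539×2.88 = 10.4 V.
Saturation requires V_DS ≥ V_GS − V_t = 0.685 V; 10.4 ≥ 0.685 ✓.

I_D ≈ 0.54 mA, V_DS ≈ 10 V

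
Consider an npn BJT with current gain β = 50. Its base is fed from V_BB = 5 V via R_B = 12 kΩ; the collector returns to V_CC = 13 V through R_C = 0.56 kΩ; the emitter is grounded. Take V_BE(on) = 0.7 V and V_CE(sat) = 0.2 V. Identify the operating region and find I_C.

Assume active. Base-emitter loop: I_B = (V_BB − V_BE)/R_B = (5 − 0.7)/12 = 0.358 mA.
I_C = β·I_B = 50×0.358 = 17.9 mA.
V_CE = V_CC − I_C·R_C = 13 − 17.9×0.56 = 2.97 V > V_CE(sat), so the active-region assumption holds.

active; I_C ≈ 18 mA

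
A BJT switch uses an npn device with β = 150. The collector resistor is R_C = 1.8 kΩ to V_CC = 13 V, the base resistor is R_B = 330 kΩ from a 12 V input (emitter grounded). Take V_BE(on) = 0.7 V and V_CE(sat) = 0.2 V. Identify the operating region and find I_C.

Assume active. Base-emitter loop: I_B = (V_BB − V_BE)/R_B = (12 − 0.7)/330 = 0.0342 mA.
I_C = β·I_B = 150×0.0342 = 5.14 mA.
V_CE = V_CC − I_C·R_C = 13 − 5.14×1.8 = 3.75 V > V_CE(sat), so the active-region assumption holds.

active; I_C ≈ 5.1 mA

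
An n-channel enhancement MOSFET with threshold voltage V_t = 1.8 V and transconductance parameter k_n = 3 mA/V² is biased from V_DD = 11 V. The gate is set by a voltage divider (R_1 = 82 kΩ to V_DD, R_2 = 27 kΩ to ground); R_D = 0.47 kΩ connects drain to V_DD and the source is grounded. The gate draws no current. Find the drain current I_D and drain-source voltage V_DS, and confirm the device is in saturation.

V_G = V_DD·R_2/(R_1+R_2) = 11×27/109 = 2.72 V. With the source grounded, V_GS = V_G = 2.72 V.
Assume saturation: I_D = (k_n/2)(V_GS − V_t)² = (3/2)×(2.72 − 1.8)² = 1.5×0.925² = 1.28 mA.
V_DS = V_DD − I_D·R_D = 11 − 1.28×0.47 = 10.4 V.
Saturation requires V_DS ≥ V_GS − V_t = 0.925 V; 10.4 ≥ 0.925 ✓.

I_D ≈ 1.3 mA, V_DS ≈ 10 V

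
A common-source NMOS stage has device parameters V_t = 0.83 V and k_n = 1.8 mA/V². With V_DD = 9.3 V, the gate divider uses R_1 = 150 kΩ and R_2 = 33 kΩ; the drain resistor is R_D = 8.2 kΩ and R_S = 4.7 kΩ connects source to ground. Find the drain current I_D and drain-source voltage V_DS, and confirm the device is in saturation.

I_D ≈ 0.11 mA, V_DS ≈ 7.9 V

V_G = V_DD·R_2/(R_1+R_2) = 9.3×33/183 = 1.68 V.
Assume saturation: I_D = (k_n/2)(V_GS − V_t)² with V_GS = V_G − I_D·R_S = 1.68 − 4.7·I_D.
Substituting gives 19.9·I_D² − 8.17·I_D + 0.646 = 0, with roots I_D = 0.107 or 0.304 mA.
The root I_D = 0.304 mA gives V_GS = 0.249 V ≤ V_t, so take I_D = 0.107 mA.
Then V_GS = 1.17 V and V_DS = V_DD − I_D(R_D+R_S) = 9.3 − 0.107×12.9 = 7.92 V.
Saturation requires V_DS ≥ V_GS − V_t = 0.345 V; 7.92 ≥ 0.345 ✓.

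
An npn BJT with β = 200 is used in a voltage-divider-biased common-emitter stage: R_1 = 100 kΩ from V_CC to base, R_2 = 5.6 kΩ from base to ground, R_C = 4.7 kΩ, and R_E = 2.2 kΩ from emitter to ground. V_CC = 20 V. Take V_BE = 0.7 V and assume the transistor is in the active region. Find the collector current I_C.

I_C ≈ 0.16 mA

Thevenize the base divider: V_Th = V_CC·R_2/(R_1+R_2) = 20×5.6/106 = 1.06 V, R_Th = R_1‖R_2 = 5.3 kΩ.
Base-emitter loop: V_Th = I_B·R_Th + V_BE + (β+1)I_B·R_E, so I_B = (1.06 − 0.7) / (5.3 + 201×2.2) = 0.000806 mA.
I_C = β·I_B = 200×0.000806 = 0.161 mA, and I_E = (β+1)I_B = 0.162 mA.
V_CE = V_CC − I_C·R_C − I_E·R_E = 20 − 0.161×4.7 − 0.162×2.2 = 18.9 V.
V_CE = 18.9 V > 0.2 V confirms active-region operation.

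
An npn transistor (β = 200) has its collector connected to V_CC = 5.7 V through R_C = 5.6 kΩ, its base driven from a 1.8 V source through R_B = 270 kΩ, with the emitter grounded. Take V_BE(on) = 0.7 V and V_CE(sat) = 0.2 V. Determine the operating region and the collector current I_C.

active; I_C ≈ 0.81 mA

Assume active. Base-emitter loop: I_B = (V_BB − V_BE)/R_B = (1.8 − 0.7)/270 = 0.00407 mA.
I_C = β·I_B = 200×0.00407 = 0.815 mA.
V_CE = V_CC − I_C·R_C = 5.7 − 0.815×5.6 = 1.14 V > V_CE(sat), so the active-region assumption holds.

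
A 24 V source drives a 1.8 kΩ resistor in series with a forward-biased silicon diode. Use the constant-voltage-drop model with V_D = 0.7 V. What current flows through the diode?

KVL around the loop: 24 = V_D + I·R = 0.7 + I × 1.8 kΩ.
So I = (24 − 0.7) / 1.8 kΩ = 23.3 / 1.8 = 12.9 mA.

I ≈ 13 mA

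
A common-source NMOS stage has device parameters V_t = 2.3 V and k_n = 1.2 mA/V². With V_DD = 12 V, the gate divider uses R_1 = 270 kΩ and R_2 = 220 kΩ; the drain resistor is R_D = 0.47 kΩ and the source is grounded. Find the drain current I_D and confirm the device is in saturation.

I_D ≈ 5.7 mA

V_G = V_DD·R_2/(R_1+R_2) = 12×220/490 = 5.39 V. With the source grounded, V_GS = V_G = 5.39 V.
Assume saturation: I_D = (k_n/2)(V_GS − V_t)² = (1.2/2)×(5.39 − 2.3)² = 0.6×3.09² = 5.72 mA.
V_DS = V_DD − I_D·R_D = 12 − 5.72×0.47 = 9.31 V.
Saturation requires V_DS ≥ V_GS − V_t = 3.09 V; 9.31 ≥ 3.09 ✓.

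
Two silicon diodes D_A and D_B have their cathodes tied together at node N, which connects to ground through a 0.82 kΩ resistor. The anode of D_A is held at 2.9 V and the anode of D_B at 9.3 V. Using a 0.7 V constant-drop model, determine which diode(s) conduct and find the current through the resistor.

Assume both conduct. Then node N would need to be at both 2.9−0.7 = 2.2 V and 9.3−0.7 = 8.6 V, which is impossible.
Assume only D_B conducts: V_N = 9.3 − 0.7 = 8.6 V, so I_R = 8.6/0.82 = 10.5 mA.
Check D_A: its anode-to-cathode voltage is 2.9 − 8.6 = -5.7 V < 0.7 V, so it is off. The assumption is consistent.

Only D_B conducts; I_R ≈ 10 mA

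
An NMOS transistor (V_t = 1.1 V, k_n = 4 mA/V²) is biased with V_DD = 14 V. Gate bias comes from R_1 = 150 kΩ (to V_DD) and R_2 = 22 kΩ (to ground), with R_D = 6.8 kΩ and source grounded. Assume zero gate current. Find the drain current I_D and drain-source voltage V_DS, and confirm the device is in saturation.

I_D ≈ 0.95 mA, V_DS ≈ 7.5 V

V_G = V_DD·R_2/(R_1+R_2) = 14×22/172 = 1.79 V. With the source grounded, V_GS = V_G = 1.79 V.
Assume saturation: I_D = (k_n/2)(V_GS − V_t)² = (4/2)×(1.79 − 1.1)² = 2×0.691² = 0.954 mA.
V_DS = V_DD − I_D·R_D = 14 − 0.954×6.8 = 7.51 V.
Saturation requires V_DS ≥ V_GS − V_t = 0.691 V; 7.51 ≥ 0.691 ✓.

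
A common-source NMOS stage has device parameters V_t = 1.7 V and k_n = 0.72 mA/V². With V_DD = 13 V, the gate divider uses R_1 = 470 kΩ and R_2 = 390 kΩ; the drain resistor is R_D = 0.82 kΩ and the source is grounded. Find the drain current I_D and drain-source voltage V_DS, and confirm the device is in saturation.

V_G = V_DD·R_2/(R_1+R_2) = 13×390/860 = 5.9 V. With the source grounded, V_GS = V_G = 5.9 V.
Assume saturation: I_D = (k_n/2)(V_GS − V_t)² = (0.72/2)×(5.9 − 1.7)² = 0.36×4.2² = 6.34 mA.
V_DS = V_DD − I_D·R_D = 13 − 6.34×0.82 = 7.8 V.
Saturation requires V_DS ≥ V_GS − V_t = 4.2 V; 7.8 ≥ 4.2 ✓.

I_D ≈ 6.3 mA, V_DS ≈ 7.8 V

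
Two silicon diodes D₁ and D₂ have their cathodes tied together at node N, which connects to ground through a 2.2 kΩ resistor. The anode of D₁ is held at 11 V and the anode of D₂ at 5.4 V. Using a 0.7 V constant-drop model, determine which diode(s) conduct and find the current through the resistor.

Assume both conduct. Then node N would need to be at both 11−0.7 = 10.3 V and 5.4−0.7 = 4.7 V, which is impossible.
Assume only D₁ conducts: V_N = 11 − 0.7 = 10.3 V, so I_R = 10.3/2.2 = 4.68 mA.
Check D₂: its anode-to-cathode voltage is 5.4 − 10.3 = -4.9 V < 0.7 V, so it is off. The assumption is consistent.

Only D₁ conducts; I_R ≈ 4.7 mA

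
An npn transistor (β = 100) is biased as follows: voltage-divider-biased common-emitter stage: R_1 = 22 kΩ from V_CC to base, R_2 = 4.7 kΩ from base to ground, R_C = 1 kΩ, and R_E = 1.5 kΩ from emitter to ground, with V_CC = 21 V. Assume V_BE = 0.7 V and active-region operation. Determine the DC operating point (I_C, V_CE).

Thevenize the base divider: V_Th = V_CC·R_2/(R_1+R_2) = 21×4.7/26.7 = 3.7 V, R_Th = R_1‖R_2 = 3.87 kΩ.
Base-emitter loop: V_Th = I_B·R_Th + V_BE + (β+1)I_B·R_E, so I_B = (3.7 − 0.7) / (3.87 + 101×1.5) = 0.0193 mA.
I_C = β·I_B = 100×0.0193 = 1.93 mA, and I_E = (β+1)I_B = 1.95 mA.
V_CE = V_CC − I_C·R_C − I_E·R_E = 21 − 1.93×1 − 1.95×1.5 = 16.1 V.
V_CE = 16.1 V > 0.2 V confirms active-region operation.

I_C ≈ 1.9 mA, V_CE ≈ 16 V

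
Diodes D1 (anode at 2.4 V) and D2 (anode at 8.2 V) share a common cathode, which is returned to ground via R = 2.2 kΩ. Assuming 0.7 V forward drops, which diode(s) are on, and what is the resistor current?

Assume both conduct. Then node N would need to be at both 2.4−0.7 = 1.7 V and 8.2−0.7 = 7.5 V, which is impossible.
Assume only D2 conducts: V_N = 8.2 − 0.7 = 7.5 V, so I_R = 7.5/2.2 = 3.41 mA.
Check D1: its anode-to-cathode voltage is 2.4 − 7.5 = -5.1 V < 0.7 V, so it is off. The assumption is consistent.

Only D2 conducts; I_R ≈ 3.4 mA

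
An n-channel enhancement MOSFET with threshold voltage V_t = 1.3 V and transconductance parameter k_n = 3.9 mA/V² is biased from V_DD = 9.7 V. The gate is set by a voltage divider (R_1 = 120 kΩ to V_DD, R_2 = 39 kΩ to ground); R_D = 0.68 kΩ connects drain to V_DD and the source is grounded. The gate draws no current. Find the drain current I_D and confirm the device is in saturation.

I_D ≈ 2.3 mA

V_G = V_DD·R_2/(R_1+R_2) = 9.7×39/159 = 2.38 V. With the source grounded, V_GS = V_G = 2.38 V.
Assume saturation: I_D = (k_n/2)(V_GS − V_t)² = (3.9/2)×(2.38 − 1.3)² = 1.95×1.08² = 2.27 mA.
V_DS = V_DD − I_D·R_D = 9.7 − 2.27×0.68 = 8.16 V.
Saturation requires V_DS ≥ V_GS − V_t = 1.08 V; 8.16 ≥ 1.08 ✓.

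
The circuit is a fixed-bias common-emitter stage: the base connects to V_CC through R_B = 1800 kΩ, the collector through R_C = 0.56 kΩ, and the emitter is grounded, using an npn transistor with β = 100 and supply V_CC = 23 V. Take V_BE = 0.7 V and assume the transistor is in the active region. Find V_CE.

Base loop: V_CC = I_B·R_B + V_BE, so I_B = (23 − 0.7)/1800 kΩ = 0.0124 mA.
In the active region I_C = β·I_B = 100 × 0.0124 = 1.24 mA.
Collector loop: V_CE = V_CC − I_C·R_C = 23 − 1.24×0.56 = 22.3 V.
Since V_CE = 22.3 V > V_CE(sat) ≈ 0.2 V, the transistor is in the active region as assumed.

V_CE ≈ 22 V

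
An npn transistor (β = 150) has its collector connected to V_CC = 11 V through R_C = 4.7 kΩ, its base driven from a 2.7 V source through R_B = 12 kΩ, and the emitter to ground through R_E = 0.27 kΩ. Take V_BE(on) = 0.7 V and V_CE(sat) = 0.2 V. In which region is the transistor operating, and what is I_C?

Assume active: I_B = (2.7 − 0.7)/(12 + 151×0.27) = 0.0379 mA, I_C = β·I_B = 5.69 mA.
Then V_CE = 11 − 5.69×4.7 − 5.72×0.27 = -17.3 V < 0.2 V — the active assumption fails.
Re-solve with V_CE = 0.2 V. KCL at the emitter: V_E/R_E = (V_BB−0.7−V_E)/R_B + (V_CC−0.2−V_E)/R_C, giving V_E = 0.616 V.
I_C = (V_CC − 0.2 − V_E)/R_C = (10.8 − 0.616)/4.7 = 2.17 mA.
Check: I_B = (2 − 0.616)/12 = 0.115 mA, and β·I_B = 17.3 mA > I_C, confirming saturation.

saturation; I_C ≈ 2.2 mA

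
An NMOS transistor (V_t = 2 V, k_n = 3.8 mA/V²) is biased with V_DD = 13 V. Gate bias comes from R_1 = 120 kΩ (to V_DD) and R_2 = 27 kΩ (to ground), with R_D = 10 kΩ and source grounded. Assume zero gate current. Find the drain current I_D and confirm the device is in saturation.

I_D ≈ 0.29 mA

V_G = V_DD·R_2/(R_1+R_2) = 13×27/147 = 2.39 V. With the source grounded, V_GS = V_G = 2.39 V.
Assume saturation: I_D = (k_n/2)(V_GS − V_t)² = (3.8/2)×(2.39 − 2)² = 1.9×0.388² = 0.286 mA.
V_DS = V_DD − I_D·R_D = 13 − 0.286×10 = 10.1 V.
Saturation requires V_DS ≥ V_GS − V_t = 0.388 V; 10.1 ≥ 0.388 ✓.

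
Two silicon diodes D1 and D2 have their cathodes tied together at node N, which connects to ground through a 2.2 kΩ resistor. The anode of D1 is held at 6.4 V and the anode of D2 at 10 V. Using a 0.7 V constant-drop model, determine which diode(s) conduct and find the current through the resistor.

Only D2 conducts; I_R ≈ 4.2 mA

Assume both conduct. Then node N would need to be at both 6.4−0.7 = 5.7 V and 10−0.7 = 9.3 V, which is impossible.
Assume only D2 conducts: V_N = 10 − 0.7 = 9.3 V, so I_R = 9.3/2.2 = 4.23 mA.
Check D1: its anode-to-cathode voltage is 6.4 − 9.3 = -2.9 V < 0.7 V, so it is off. The assumption is consistent.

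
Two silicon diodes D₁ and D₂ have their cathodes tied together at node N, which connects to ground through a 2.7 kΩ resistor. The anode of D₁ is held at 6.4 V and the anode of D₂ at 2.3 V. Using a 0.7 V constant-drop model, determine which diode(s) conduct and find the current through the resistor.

Only D₁ conducts; I_R ≈ 2.1 mA

Assume both conduct. Then node N would need to be at both 6.4−0.7 = 5.7 V and 2.3−0.7 = 1.6 V, which is impossible.
Assume only D₁ conducts: V_N = 6.4 − 0.7 = 5.7 V, so I_R = 5.7/2.7 = 2.11 mA.
Check D₂: its anode-to-cathode voltage is 2.3 − 5.7 = -3.4 V < 0.7 V, so it is off. The assumption is consistent.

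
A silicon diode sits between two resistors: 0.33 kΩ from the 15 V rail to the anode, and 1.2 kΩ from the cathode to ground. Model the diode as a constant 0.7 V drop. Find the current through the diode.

I ≈ 9.3 mA

The two resistors are in series with the diode, so KVL gives 15 = I·0.33 + 0.7 + I·1.2.
I = (15 − 0.7) / (0.33 + 1.2) kΩ = 14.3 / 1.53 = 9.35 mA.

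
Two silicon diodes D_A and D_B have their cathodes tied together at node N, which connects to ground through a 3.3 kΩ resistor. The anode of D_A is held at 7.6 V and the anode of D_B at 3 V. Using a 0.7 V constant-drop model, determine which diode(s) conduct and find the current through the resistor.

Assume both conduct. Then node N would need to be at both 7.6−0.7 = 6.9 V and 3−0.7 = 2.3 V, which is impossible.
Assume only D_A conducts: V_N = 7.6 − 0.7 = 6.9 V, so I_R = 6.9/3.3 = 2.09 mA.
Check D_B: its anode-to-cathode voltage is 3 − 6.9 = -3.9 V < 0.7 V, so it is off. The assumption is consistent.

Only D_A conducts; I_R ≈ 2.1 mA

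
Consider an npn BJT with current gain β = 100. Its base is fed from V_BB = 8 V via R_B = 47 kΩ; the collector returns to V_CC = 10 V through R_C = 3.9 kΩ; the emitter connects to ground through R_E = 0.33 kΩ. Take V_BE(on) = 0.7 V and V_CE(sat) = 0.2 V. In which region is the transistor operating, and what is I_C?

Assume active: I_B = (8 − 0.7)/(47 + 101×0.33) = 0.0909 mA, I_C = β·I_B = 9.09 mA.
Then V_CE = 10 − 9.09×3.9 − 9.18×0.33 = -28.5 V < 0.2 V — the active assumption fails.
Re-solve with V_CE = 0.2 V. KCL at the emitter: V_E/R_E = (V_BB−0.7−V_E)/R_B + (V_CC−0.2−V_E)/R_C, giving V_E = 0.807 V.
I_C = (V_CC − 0.2 − V_E)/R_C = (9.8 − 0.807)/3.9 = 2.31 mA.
Check: I_B = (7.3 − 0.807)/47 = 0.138 mA, and β·I_B = 13.8 mA > I_C, confirming saturation.

saturation; I_C ≈ 2.3 mA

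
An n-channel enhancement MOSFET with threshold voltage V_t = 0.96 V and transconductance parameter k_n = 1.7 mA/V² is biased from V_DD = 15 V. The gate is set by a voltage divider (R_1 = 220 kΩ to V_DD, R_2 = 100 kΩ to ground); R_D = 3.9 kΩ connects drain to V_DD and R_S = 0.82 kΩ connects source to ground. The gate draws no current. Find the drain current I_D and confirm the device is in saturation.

I_D ≈ 2.5 mA

V_G = V_DD·R_2/(R_1+R_2) = 15×100/320 = 4.69 V.
Assume saturation: I_D = (k_n/2)(V_GS − V_t)² with V_GS = V_G − I_D·R_S = 4.69 − 0.82·I_D.
Substituting gives 0.572·I_D² − 6.2·I_D + 11.8 = 0, with roots I_D = 2.47 or 8.37 mA.
The root I_D = 8.37 mA gives V_GS = -2.18 V ≤ V_t, so take I_D = 2.47 mA.
Then V_GS = 2.66 V and V_DS = V_DD − I_D(R_D+R_S) = 15 − 2.47×4.72 = 3.35 V.
Saturation requires V_DS ≥ V_GS − V_t = 1.7 V; 3.35 ≥ 1.7 ✓.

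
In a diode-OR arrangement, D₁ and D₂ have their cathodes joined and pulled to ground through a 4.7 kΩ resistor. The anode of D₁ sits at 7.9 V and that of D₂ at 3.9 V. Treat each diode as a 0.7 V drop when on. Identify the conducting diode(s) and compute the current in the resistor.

Only D₁ conducts; I_R ≈ 1.5 mA

Assume both conduct. Then node N would need to be at both 7.9−0.7 = 7.2 V and 3.9−0.7 = 3.2 V, which is impossible.
Assume only D₁ conducts: V_N = 7.9 − 0.7 = 7.2 V, so I_R = 7.2/4.7 = 1.53 mA.
Check D₂: its anode-to-cathode voltage is 3.9 − 7.2 = -3.3 V < 0.7 V, so it is off. The assumption is consistent.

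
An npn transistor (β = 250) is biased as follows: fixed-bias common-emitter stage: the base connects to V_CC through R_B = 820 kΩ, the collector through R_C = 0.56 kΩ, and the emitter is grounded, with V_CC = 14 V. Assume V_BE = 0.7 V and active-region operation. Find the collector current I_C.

I_C ≈ 4.1 mA

Base loop: V_CC = I_B·R_B + V_BE, so I_B = (14 − 0.7)/820 kΩ = 0.0162 mA.
In the active region I_C = β·I_B = 250 × 0.0162 = 4.05 mA.
Collector loop: V_CE = V_CC − I_C·R_C = 14 − 4.05×0.56 = 11.7 V.
Since V_CE = 11.7 V > V_CE(sat) ≈ 0.2 V, the transistor is in the active region as assumed.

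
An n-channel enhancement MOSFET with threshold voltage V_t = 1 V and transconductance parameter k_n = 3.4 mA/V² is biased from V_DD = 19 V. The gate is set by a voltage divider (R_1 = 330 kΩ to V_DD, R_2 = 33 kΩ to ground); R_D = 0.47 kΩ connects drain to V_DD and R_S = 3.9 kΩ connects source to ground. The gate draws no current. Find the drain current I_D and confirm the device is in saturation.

V_G = V_DD·R_2/(R_1+R_2) = 19×33/363 = 1.73 V.
Assume saturation: I_D = (k_n/2)(V_GS − V_t)² with V_GS = V_G − I_D·R_S = 1.73 − 3.9·I_D.
Substituting gives 25.9·I_D² − 10.6·I_D + 0.899 = 0, with roots I_D = 0.119 or 0.293 mA.
The root I_D = 0.293 mA gives V_GS = 0.585 V ≤ V_t, so take I_D = 0.119 mA.
Then V_GS = 1.26 V and V_DS = V_DD − I_D(R_D+R_S) = 19 − 0.119×4.37 = 18.5 V.
Saturation requires V_DS ≥ V_GS − V_t = 0.264 V; 18.5 ≥ 0.264 ✓.

I_D ≈ 0.12 mA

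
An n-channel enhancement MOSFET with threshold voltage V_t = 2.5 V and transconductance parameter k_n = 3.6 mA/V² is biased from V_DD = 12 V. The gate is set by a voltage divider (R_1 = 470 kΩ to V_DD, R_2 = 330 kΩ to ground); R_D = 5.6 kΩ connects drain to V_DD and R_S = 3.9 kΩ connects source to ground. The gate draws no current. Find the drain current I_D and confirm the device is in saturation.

V_G = V_DD·R_2/(R_1+R_2) = 12×330/800 = 4.95 V.
Assume saturation: I_D = (k_n/2)(V_GS − V_t)² with V_GS = V_G − I_D·R_S = 4.95 − 3.9·I_D.
Substituting gives 27.4·I_D² − 35.4·I_D + 10.8 = 0, with roots I_D = 0.494 or 0.799 mA.
The root I_D = 0.799 mA gives V_GS = 1.83 V ≤ V_t, so take I_D = 0.494 mA.
Then V_GS = 3.02 V and V_DS = V_DD − I_D(R_D+R_S) = 12 − 0.494×9.5 = 7.31 V.
Saturation requires V_DS ≥ V_GS − V_t = 0.524 V; 7.31 ≥ 0.524 ✓.

I_D ≈ 0.49 mA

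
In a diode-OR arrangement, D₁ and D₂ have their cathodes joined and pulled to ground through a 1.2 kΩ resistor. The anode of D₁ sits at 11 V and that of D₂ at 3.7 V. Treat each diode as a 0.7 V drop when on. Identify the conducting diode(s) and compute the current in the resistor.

Assume both conduct. Then node N would need to be at both 11−0.7 = 10.3 V and 3.7−0.7 = 3 V, which is impossible.
Assume only D₁ conducts: V_N = 11 − 0.7 = 10.3 V, so I_R = 10.3/1.2 = 8.58 mA.
Check D₂: its anode-to-cathode voltage is 3.7 − 10.3 = -6.6 V < 0.7 V, so it is off. The assumption is consistent.

Only D₁ conducts; I_R ≈ 8.6 mA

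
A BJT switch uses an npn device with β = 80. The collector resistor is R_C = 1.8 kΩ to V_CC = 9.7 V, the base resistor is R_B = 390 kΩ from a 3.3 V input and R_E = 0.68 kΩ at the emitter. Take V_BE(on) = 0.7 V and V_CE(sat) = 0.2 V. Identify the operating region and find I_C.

active; I_C ≈ 0.47 mA

Assume active. Base-emitter loop: I_B = (V_BB − V_BE)/(R_B + (β+1)R_E) = (3.3 − 0.7)/(390 + 81×0.68) = 0.00584 mA.
I_C = β·I_B = 80×0.00584 = 0.467 mA.
V_CE = V_CC − I_C·R_C − I_E·R_E = 9.7 − 0.467×1.8 − 0.473×0.68 = 8.54 V > V_CE(sat), so the active-region assumption holds.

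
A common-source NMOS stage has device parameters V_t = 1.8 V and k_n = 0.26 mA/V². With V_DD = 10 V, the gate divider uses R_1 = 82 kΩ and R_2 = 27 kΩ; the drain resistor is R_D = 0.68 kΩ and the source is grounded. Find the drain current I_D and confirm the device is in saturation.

I_D ≈ 0.06 mA

V_G = V_DD·R_2/(R_1+R_2) = 10×27/109 = 2.48 V. With the source grounded, V_GS = V_G = 2.48 V.
Assume saturation: I_D = (k_n/2)(V_GS − V_t)² = (0.26/2)×(2.48 − 1.8)² = 0.13×0.677² = 0.0596 mA.
V_DS = V_DD − I_D·R_D = 10 − 0.0596×0.68 = 9.96 V.
Saturation requires V_DS ≥ V_GS − V_t = 0.677 V; 9.96 ≥ 0.677 ✓.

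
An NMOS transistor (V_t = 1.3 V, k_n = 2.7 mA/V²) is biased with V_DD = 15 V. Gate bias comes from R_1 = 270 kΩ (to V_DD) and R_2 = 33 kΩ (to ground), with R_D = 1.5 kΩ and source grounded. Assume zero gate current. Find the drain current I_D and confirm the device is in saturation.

V_G = V_DD·R_2/(R_1+R_2) = 15×33/303 = 1.63 V. With the source grounded, V_GS = V_G = 1.63 V.
Assume saturation: I_D = (k_n/2)(V_GS − V_t)² = (2.7/2)×(1.63 − 1.3)² = 1.35×0.334² = 0.15 mA.
V_DS = V_DD − I_D·R_D = 15 − 0.15×1.5 = 14.8 V.
Saturation requires V_DS ≥ V_GS − V_t = 0.334 V; 14.8 ≥ 0.334 ✓.

I_D ≈ 0.15 mA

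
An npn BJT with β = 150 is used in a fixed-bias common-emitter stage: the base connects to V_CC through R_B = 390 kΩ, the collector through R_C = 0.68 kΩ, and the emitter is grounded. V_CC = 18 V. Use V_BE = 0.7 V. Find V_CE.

Base loop: V_CC = I_B·R_B + V_BE, so I_B = (18 − 0.7)/390 kΩ = 0.0444 mA.
In the active region I_C = β·I_B = 150 × 0.0444 = 6.65 mA.
Collector loop: V_CE = V_CC − I_C·R_C = 18 − 6.65×0.68 = 13.5 V.
Since V_CE = 13.5 V > V_CE(sat) ≈ 0.2 V, the transistor is in the active region as assumed.

V_CE ≈ 13 V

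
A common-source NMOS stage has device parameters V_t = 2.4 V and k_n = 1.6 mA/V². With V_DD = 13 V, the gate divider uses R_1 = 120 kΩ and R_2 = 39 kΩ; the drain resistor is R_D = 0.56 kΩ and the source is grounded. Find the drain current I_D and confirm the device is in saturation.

V_G = V_DD·R_2/(R_1+R_2) = 13×39/159 = 3.19 V. With the source grounded, V_GS = V_G = 3.19 V.
Assume saturation: I_D = (k_n/2)(V_GS − V_t)² = (1.6/2)×(3.19 − 2.4)² = 0.8×0.789² = 0.498 mA.
V_DS = V_DD − I_D·R_D = 13 − 0.498×0.56 = 12.7 V.
Saturation requires V_DS ≥ V_GS − V_t = 0.789 V; 12.7 ≥ 0.789 ✓.

I_D ≈ 0.5 mA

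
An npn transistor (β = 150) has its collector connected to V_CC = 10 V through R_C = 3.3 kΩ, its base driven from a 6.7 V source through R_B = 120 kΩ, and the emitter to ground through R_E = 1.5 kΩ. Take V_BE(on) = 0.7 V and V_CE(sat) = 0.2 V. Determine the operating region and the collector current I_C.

saturation; I_C ≈ 2 mA

Assume active: I_B = (6.7 − 0.7)/(120 + 151×1.5) = 0.0173 mA, I_C = β·I_B = 2.6 mA.
Then V_CE = 10 − 2.6×3.3 − 2.61×1.5 = -2.49 V < 0.2 V — the active assumption fails.
Re-solve with V_CE = 0.2 V. KCL at the emitter: V_E/R_E = (V_BB−0.7−V_E)/R_B + (V_CC−0.2−V_E)/R_C, giving V_E = 3.09 V.
I_C = (V_CC − 0.2 − V_E)/R_C = (9.8 − 3.09)/3.3 = 2.03 mA.
Check: I_B = (6 − 3.09)/120 = 0.0243 mA, and β·I_B = 3.64 mA > I_C, confirming saturation.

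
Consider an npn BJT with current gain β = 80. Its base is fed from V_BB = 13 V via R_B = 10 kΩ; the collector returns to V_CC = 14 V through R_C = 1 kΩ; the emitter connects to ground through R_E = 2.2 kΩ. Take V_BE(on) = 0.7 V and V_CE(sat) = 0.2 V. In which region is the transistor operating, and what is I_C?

saturation; I_C ≈ 4.1 mA

Assume active: I_B = (13 − 0.7)/(10 + 81×2.2) = 0.0654 mA, I_C = β·I_B = 5.23 mA.
Then V_CE = 14 − 5.23×1 − 5.29×2.2 = -2.87 V < 0.2 V — the active assumption fails.
Re-solve with V_CE = 0.2 V. KCL at the emitter: V_E/R_E = (V_BB−0.7−V_E)/R_B + (V_CC−0.2−V_E)/R_C, giving V_E = 9.67 V.
I_C = (V_CC − 0.2 − V_E)/R_C = (13.8 − 9.67)/1 = 4.13 mA.
Check: I_B = (12.3 − 9.67)/10 = 0.263 mA, and β·I_B = 21.1 mA > I_C, confirming saturation.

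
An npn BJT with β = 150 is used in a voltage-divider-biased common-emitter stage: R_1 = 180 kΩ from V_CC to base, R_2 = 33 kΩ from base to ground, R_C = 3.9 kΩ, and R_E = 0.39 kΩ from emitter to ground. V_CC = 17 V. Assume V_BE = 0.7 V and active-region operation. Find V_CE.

Thevenize the base divider: V_Th = V_CC·R_2/(R_1+R_2) = 17×33/213 = 2.63 V, R_Th = R_1‖R_2 = 27.9 kΩ.
Base-emitter loop: V_Th = I_B·R_Th + V_BE + (β+1)I_B·R_E, so I_B = (2.63 − 0.7) / (27.9 + 151×0.39) = 0.0223 mA.
I_C = β·I_B = 150×0.0223 = 3.34 mA, and I_E = (β+1)I_B = 3.36 mA.
V_CE = V_CC − I_C·R_C − I_E·R_E = 17 − 3.34×3.9 − 3.36×0.39 = 2.65 V.
V_CE = 2.65 V > 0.2 V confirms active-region operation.

V_CE ≈ 2.7 V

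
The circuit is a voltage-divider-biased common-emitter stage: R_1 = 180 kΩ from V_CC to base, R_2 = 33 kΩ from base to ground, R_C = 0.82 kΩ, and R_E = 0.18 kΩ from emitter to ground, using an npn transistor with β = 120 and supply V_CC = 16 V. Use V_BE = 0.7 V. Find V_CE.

Thevenize the base divider: V_Th = V_CC·R_2/(R_1+R_2) = 16×33/213 = 2.48 V, R_Th = R_1‖R_2 = 27.9 kΩ.
Base-emitter loop: V_Th = I_B·R_Th + V_BE + (β+1)I_B·R_E, so I_B = (2.48 − 0.7) / (27.9 + 121×0.18) = 0.0358 mA.
I_C = β·I_B = 120×0.0358 = 4.3 mA, and I_E = (β+1)I_B = 4.33 mA.
V_CE = V_CC − I_C·R_C − I_E·R_E = 16 − 4.3×0.82 − 4.33×0.18 = 11.7 V.
V_CE = 11.7 V > 0.2 V confirms active-region operation.

V_CE ≈ 12 V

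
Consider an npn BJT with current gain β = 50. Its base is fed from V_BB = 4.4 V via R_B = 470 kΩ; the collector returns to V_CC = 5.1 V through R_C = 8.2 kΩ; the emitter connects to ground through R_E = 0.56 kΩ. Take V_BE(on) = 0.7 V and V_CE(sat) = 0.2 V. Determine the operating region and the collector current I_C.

active; I_C ≈ 0.37 mA

Assume active. Base-emitter loop: I_B = (V_BB − V_BE)/(R_B + (β+1)R_E) = (4.4 − 0.7)/(470 + 51×0.56) = 0.00742 mA.
I_C = β·I_B = 50×0.00742 = 0.371 mA.
V_CE = V_CC − I_C·R_C − I_E·R_E = 5.1 − 0.371×8.2 − 0.378×0.56 = 1.85 V > V_CE(sat), so the active-region assumption holds.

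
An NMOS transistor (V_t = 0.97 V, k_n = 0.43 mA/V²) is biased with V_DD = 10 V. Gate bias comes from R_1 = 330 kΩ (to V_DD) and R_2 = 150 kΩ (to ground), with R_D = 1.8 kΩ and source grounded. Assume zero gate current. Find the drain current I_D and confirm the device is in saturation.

I_D ≈ 1 mA

V_G = V_DD·R_2/(R_1+R_2) = 10×150/480 = 3.12 V. With the source grounded, V_GS = V_G = 3.12 V.
Assume saturation: I_D = (k_n/2)(V_GS − V_t)² = (0.43/2)×(3.12 − 0.97)² = 0.215×2.16² = 0.998 mA.
V_DS = V_DD − I_D·R_D = 10 − 0.998×1.8 = 8.2 V.
Saturation requires V_DS ≥ V_GS − V_t = 2.16 V; 8.2 ≥ 2.16 ✓.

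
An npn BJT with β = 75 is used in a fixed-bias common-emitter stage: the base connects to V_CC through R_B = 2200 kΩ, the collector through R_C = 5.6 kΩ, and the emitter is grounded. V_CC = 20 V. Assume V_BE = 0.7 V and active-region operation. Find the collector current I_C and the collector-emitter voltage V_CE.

I_C ≈ 0.66 mA, V_CE ≈ 16 V

Base loop: V_CC = I_B·R_B + V_BE, so I_B = (20 − 0.7)/2200 kΩ = 0.00877 mA.
In the active region I_C = β·I_B = 75 × 0.00877 = 0.658 mA.
Collector loop: V_CE = V_CC − I_C·R_C = 20 − 0.658×5.6 = 16.3 V.
Since V_CE = 16.3 V > V_CE(sat) ≈ 0.2 V, the transistor is in the active region as assumed.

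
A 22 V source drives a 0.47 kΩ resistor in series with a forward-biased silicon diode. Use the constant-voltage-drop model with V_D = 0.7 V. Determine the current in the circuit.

KVL around the loop: 22 = V_D + I·R = 0.7 + I × 0.47 kΩ.
So I = (22 − 0.7) / 0.47 kΩ = 21.3 / 0.47 = 45.3 mA.

I ≈ 45 mA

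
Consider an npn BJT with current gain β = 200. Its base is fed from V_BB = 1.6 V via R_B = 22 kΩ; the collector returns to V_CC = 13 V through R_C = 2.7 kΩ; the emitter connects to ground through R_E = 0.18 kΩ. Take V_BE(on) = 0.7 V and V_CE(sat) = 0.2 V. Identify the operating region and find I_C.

active; I_C ≈ 3.1 mA

Assume active. Base-emitter loop: I_B = (V_BB − V_BE)/(R_B + (β+1)R_E) = (1.6 − 0.7)/(22 + 201×0.18) = 0.0155 mA.
I_C = β·I_B = 200×0.0155 = 3.09 mA.
V_CE = V_CC − I_C·R_C − I_E·R_E = 13 − 3.09×2.7 − 3.11×0.18 = 4.09 V > V_CE(sat), so the active-region assumption holds.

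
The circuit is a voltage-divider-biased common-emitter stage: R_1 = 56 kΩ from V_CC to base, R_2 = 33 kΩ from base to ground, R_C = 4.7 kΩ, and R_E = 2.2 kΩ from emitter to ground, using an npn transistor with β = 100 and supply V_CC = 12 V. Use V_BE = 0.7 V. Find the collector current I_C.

Thevenize the base divider: V_Th = V_CC·R_2/(R_1+R_2) = 12×33/89 = 4.45 V, R_Th = R_1‖R_2 = 20.8 kΩ.
Base-emitter loop: V_Th = I_B·R_Th + V_BE + (β+1)I_B·R_E, so I_B = (4.45 − 0.7) / (20.8 + 101×2.2) = 0.0154 mA.
I_C = β·I_B = 100×0.0154 = 1.54 mA, and I_E = (β+1)I_B = 1.56 mA.
V_CE = V_CC − I_C·R_C − I_E·R_E = 12 − 1.54×4.7 − 1.56×2.2 = 1.32 V.
V_CE = 1.32 V > 0.2 V confirms active-region operation.

I_C ≈ 1.5 mA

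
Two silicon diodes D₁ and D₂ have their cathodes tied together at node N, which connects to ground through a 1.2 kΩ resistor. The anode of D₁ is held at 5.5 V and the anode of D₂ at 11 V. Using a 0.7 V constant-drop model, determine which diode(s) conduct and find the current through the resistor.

Assume both conduct. Then node N would need to be at both 5.5−0.7 = 4.8 V and 11−0.7 = 10.3 V, which is impossible.
Assume only D₂ conducts: V_N = 11 − 0.7 = 10.3 V, so I_R = 10.3/1.2 = 8.58 mA.
Check D₁: its anode-to-cathode voltage is 5.5 − 10.3 = -4.8 V < 0.7 V, so it is off. The assumption is consistent.

Only D₂ conducts; I_R ≈ 8.6 mA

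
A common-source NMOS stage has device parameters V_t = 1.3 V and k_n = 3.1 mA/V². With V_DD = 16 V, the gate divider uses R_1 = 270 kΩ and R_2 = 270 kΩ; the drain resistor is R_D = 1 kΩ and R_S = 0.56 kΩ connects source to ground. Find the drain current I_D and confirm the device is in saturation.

V_G = V_DD·R_2/(R_1+R_2) = 16×270/540 = 8 V.
Assume saturation: I_D = (k_n/2)(V_GS − V_t)² with V_GS = V_G − I_D·R_S = 8 − 0.56·I_D.
Substituting gives 0.486·I_D² − 12.6·I_D + 69.6 = 0, with roots I_D = 7.93 or 18.1 mA.
The root I_D = 18.1 mA gives V_GS = -2.11 V ≤ V_t, so take I_D = 7.93 mA.
Then V_GS = 3.56 V and V_DS = V_DD − I_D(R_D+R_S) = 16 − 7.93×1.56 = 3.64 V.
Saturation requires V_DS ≥ V_GS − V_t = 2.26 V; 3.64 ≥ 2.26 ✓.

I_D ≈ 7.9 mA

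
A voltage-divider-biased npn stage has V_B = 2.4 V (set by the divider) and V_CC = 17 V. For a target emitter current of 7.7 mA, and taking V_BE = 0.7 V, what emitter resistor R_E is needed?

V_E = V_B − V_BE = 2.4 − 0.7 = 1.7 V.
R_E = V_E / I_E = 1.7 / 7.7 = 0.221 kΩ.

R_E ≈ 0.22 kΩ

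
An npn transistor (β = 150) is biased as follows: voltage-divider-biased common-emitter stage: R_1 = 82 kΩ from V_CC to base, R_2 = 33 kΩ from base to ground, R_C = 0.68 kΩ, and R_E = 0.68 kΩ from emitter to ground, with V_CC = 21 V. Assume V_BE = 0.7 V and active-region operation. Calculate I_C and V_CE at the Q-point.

Thevenize the base divider: V_Th = V_CC·R_2/(R_1+R_2) = 21×33/115 = 6.03 V, R_Th = R_1‖R_2 = 23.5 kΩ.
Base-emitter loop: V_Th = I_B·R_Th + V_BE + (β+1)I_B·R_E, so I_B = (6.03 − 0.7) / (23.5 + 151×0.68) = 0.0422 mA.
I_C = β·I_B = 150×0.0422 = 6.33 mA, and I_E = (β+1)I_B = 6.37 mA.
V_CE = V_CC − I_C·R_C − I_E·R_E = 21 − 6.33×0.68 − 6.37×0.68 = 12.4 V.
V_CE = 12.4 V > 0.2 V confirms active-region operation.

I_C ≈ 6.3 mA, V_CE ≈ 12 V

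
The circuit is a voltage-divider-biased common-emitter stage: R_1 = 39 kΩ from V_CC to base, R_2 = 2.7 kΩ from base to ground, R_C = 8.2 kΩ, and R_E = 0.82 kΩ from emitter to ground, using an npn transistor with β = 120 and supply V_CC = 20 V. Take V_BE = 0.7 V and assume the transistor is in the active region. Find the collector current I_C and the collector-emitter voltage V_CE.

I_C ≈ 0.7 mA, V_CE ≈ 14 V

Thevenize the base divider: V_Th = V_CC·R_2/(R_1+R_2) = 20×2.7/41.7 = 1.29 V, R_Th = R_1‖R_2 = 2.53 kΩ.
Base-emitter loop: V_Th = I_B·R_Th + V_BE + (β+1)I_B·R_E, so I_B = (1.29 − 0.7) / (2.53 + 121×0.82) = 0.00585 mA.
I_C = β·I_B = 120×0.00585 = 0.702 mA, and I_E = (β+1)I_B = 0.708 mA.
V_CE = V_CC − I_C·R_C − I_E·R_E = 20 − 0.702×8.2 − 0.708×0.82 = 13.7 V.
V_CE = 13.7 V > 0.2 V confirms active-region operation.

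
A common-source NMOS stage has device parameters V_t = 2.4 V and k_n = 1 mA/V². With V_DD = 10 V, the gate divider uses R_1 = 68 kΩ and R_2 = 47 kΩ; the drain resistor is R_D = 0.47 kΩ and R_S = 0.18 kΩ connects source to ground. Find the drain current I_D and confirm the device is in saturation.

V_G = V_DD·R_2/(R_1+R_2) = 10×47/115 = 4.09 V.
Assume saturation: I_D = (k_n/2)(V_GS − V_t)² with V_GS = V_G − I_D·R_S = 4.09 − 0.18·I_D.
Substituting gives 0.0162·I_D² − 1.3·I_D + 1.42 = 0, with roots I_D = 1.11 or 79.4 mA.
The root I_D = 79.4 mA gives V_GS = -10.2 V ≤ V_t, so take I_D = 1.11 mA.
Then V_GS = 3.89 V and V_DS = V_DD − I_D(R_D+R_S) = 10 − 1.11×0.65 = 9.28 V.
Saturation requires V_DS ≥ V_GS − V_t = 1.49 V; 9.28 ≥ 1.49 ✓.

I_D ≈ 1.1 mA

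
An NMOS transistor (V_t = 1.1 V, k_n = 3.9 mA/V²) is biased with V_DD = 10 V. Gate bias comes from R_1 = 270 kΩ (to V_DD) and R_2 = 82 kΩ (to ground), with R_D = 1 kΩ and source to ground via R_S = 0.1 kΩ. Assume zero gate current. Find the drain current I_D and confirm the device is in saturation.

I_D ≈ 2 mA

V_G = V_DD·R_2/(R_1+R_2) = 10×82/352 = 2.33 V.
Assume saturation: I_D = (k_n/2)(V_GS − V_t)² with V_GS = V_G − I_D·R_S = 2.33 − 0.1·I_D.
Substituting gives 0.0195·I_D² − 1.48·I_D + 2.95 = 0, with roots I_D = 2.05 or 73.8 mA.
The root I_D = 73.8 mA gives V_GS = -5.05 V ≤ V_t, so take I_D = 2.05 mA.
Then V_GS = 2.12 V and V_DS = V_DD − I_D(R_D+R_S) = 10 − 2.05×1.1 = 7.75 V.
Saturation requires V_DS ≥ V_GS − V_t = 1.02 V; 7.75 ≥ 1.02 ✓.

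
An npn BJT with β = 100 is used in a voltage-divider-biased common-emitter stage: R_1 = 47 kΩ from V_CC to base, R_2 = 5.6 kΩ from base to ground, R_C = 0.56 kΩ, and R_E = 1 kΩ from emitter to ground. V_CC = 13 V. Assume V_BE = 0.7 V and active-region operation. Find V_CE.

Thevenize the base divider: V_Th = V_CC·R_2/(R_1+R_2) = 13×5.6/52.6 = 1.38 V, R_Th = R_1‖R_2 = 5 kΩ.
Base-emitter loop: V_Th = I_B·R_Th + V_BE + (β+1)I_B·R_E, so I_B = (1.38 − 0.7) / (5 + 101×1) = 0.00645 mA.
I_C = β·I_B = 100×0.00645 = 0.645 mA, and I_E = (β+1)I_B = 0.652 mA.
V_CE = V_CC − I_C·R_C − I_E·R_E = 13 − 0.645×0.56 − 0.652×1 = 12 V.
V_CE = 12 V > 0.2 V confirms active-region operation.

V_CE ≈ 12 V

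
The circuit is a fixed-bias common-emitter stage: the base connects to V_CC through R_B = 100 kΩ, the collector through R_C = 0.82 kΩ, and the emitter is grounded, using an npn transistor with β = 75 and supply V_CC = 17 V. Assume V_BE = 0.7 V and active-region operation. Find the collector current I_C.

Base loop: V_CC = I_B·R_B + V_BE, so I_B = (17 − 0.7)/100 kΩ = 0.163 mA.
In the active region I_C = β·I_B = 75 × 0.163 = 12.2 mA.
Collector loop: V_CE = V_CC − I_C·R_C = 17 − 12.2×0.82 = 6.98 V.
Since V_CE = 6.98 V > V_CE(sat) ≈ 0.2 V, the transistor is in the active region as assumed.

I_C ≈ 12 mA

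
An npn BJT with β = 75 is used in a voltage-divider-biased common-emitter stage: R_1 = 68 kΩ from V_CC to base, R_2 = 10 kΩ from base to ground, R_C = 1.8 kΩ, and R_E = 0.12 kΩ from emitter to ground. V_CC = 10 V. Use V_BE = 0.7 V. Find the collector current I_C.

I_C ≈ 2.4 mA

Thevenize the base divider: V_Th = V_CC·R_2/(R_1+R_2) = 10×10/78 = 1.28 V, R_Th = R_1‖R_2 = 8.72 kΩ.
Base-emitter loop: V_Th = I_B·R_Th + V_BE + (β+1)I_B·R_E, so I_B = (1.28 − 0.7) / (8.72 + 76×0.12) = 0.0326 mA.
I_C = β·I_B = 75×0.0326 = 2.45 mA, and I_E = (β+1)I_B = 2.48 mA.
V_CE = V_CC − I_C·R_C − I_E·R_E = 10 − 2.45×1.8 − 2.48×0.12 = 5.3 V.
V_CE = 5.3 V > 0.2 V confirms active-region operation.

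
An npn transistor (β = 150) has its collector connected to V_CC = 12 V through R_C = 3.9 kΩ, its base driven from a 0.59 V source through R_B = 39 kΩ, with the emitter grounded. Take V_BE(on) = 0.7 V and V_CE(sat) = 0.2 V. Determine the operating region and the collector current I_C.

V_BB = 0.59 V ≤ V_BE(on) = 0.7 V, so the base-emitter junction is not forward biased.
The transistor is in cutoff: I_B = I_C = 0.

cutoff; I_C ≈ 0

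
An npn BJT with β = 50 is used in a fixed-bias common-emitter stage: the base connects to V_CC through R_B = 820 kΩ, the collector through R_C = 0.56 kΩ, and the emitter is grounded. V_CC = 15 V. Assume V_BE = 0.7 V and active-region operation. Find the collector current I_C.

I_C ≈ 0.87 mA

Base loop: V_CC = I_B·R_B + V_BE, so I_B = (15 − 0.7)/820 kΩ = 0.0174 mA.
In the active region I_C = β·I_B = 50 × 0.0174 = 0.872 mA.
Collector loop: V_CE = V_CC − I_C·R_C = 15 − 0.872×0.56 = 14.5 V.
Since V_CE = 14.5 V > V_CE(sat) ≈ 0.2 V, the transistor is in the active region as assumed.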